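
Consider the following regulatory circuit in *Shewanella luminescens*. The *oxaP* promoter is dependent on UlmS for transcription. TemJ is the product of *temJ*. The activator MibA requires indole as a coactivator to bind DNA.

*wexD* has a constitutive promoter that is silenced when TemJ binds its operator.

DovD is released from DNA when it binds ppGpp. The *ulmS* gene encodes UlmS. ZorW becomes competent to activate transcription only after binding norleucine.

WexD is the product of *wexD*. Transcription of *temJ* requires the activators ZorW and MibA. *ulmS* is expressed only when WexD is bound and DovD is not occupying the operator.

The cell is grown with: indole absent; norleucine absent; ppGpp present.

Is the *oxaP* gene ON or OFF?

ON

Norleucine is absent, so ZorW is inactive.
Indole is absent, so MibA is inactive.
Required activator ZorW is absent, so *temJ* is not transcribed.
So TemJ is not produced.
With no repressor bound, *wexD* is transcribed.
So WexD is produced and active.
ppGpp is present, so DovD is inactive.
No repressor is bound and WexD is active, so *ulmS* is transcribed.
So UlmS is produced and active.
No repressor is bound and UlmS is active, so *oxaP* is transcribed.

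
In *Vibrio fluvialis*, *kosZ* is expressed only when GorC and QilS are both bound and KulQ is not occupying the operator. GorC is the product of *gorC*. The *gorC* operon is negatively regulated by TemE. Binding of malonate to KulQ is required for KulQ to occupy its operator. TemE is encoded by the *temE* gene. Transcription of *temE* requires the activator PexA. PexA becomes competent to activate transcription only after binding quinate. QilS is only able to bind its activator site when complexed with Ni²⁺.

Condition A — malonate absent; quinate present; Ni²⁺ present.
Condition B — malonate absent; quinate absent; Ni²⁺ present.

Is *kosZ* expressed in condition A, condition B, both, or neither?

Condition A:
Malonate is absent, so KulQ is inactive.
Quinate is present, so PexA is active.
No repressor is bound and PexA is active, so *temE* is transcribed.
So TemE is produced and active.
With repressor TemE bound, *gorC* is not transcribed.
So GorC is not produced.
Ni²⁺ is present, so QilS is active.
Required activator GorC is absent, so *kosZ* is not transcribed.
→ *kosZ* is OFF in A.
Condition B:
Malonate is absent, so KulQ is inactive.
Quinate is absent, so PexA is inactive.
Required activator PexA is absent, so *temE* is not transcribed.
So TemE is not produced.
With no repressor bound, *gorC* is transcribed.
So GorC is produced and active.
Ni²⁺ is present, so QilS is active.
No repressor is bound and GorC and QilS are active, so *kosZ* is transcribed.
→ *kosZ* is ON in B.

B only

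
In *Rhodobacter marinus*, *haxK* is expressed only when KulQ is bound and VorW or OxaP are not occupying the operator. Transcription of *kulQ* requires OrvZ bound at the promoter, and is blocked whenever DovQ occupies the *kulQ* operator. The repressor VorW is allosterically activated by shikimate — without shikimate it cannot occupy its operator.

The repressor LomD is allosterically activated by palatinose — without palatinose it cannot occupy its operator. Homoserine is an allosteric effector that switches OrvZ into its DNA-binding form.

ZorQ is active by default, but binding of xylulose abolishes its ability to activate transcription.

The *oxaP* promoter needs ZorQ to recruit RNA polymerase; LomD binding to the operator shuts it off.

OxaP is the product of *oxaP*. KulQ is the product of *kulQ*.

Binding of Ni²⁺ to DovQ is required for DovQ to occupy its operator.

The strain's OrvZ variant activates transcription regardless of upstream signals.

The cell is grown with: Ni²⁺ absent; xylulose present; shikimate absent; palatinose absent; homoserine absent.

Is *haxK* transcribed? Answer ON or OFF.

ON

Shikimate is absent, so VorW is inactive.
OrvZ is constitutively active in this strain.
Ni²⁺ is absent, so DovQ is inactive.
No repressor is bound and OrvZ is active, so *kulQ* is transcribed.
So KulQ is produced and active.
Xylulose is present, so ZorQ is inactive.
Palatinose is absent, so LomD is inactive.
Required activator ZorQ is absent, so *oxaP* is not transcribed.
So OxaP is not produced.
No repressor is bound and KulQ is active, so *haxK* is transcribed.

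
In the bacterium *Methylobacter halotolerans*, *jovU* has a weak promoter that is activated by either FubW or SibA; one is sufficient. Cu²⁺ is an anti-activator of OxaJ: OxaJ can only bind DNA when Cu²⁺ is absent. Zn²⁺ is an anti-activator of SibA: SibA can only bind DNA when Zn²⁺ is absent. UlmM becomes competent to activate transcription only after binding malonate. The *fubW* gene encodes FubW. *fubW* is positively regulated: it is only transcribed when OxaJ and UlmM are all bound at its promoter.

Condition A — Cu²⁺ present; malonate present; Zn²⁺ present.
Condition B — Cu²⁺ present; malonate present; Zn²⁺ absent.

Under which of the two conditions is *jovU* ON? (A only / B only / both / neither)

B only

Condition A:
Cu²⁺ is present, so OxaJ is inactive.
Malonate is present, so UlmM is active.
Required activator OxaJ is absent, so *fubW* is not transcribed.
So FubW is not produced.
Zn²⁺ is present, so SibA is inactive.
No activator is available at the *jovU* promoter, so *jovU* is not transcribed.
→ *jovU* is OFF in A.
Condition B:
Cu²⁺ is present, so OxaJ is inactive.
Malonate is present, so UlmM is active.
Required activator OxaJ is absent, so *fubW* is not transcribed.
So FubW is not produced.
Zn²⁺ is absent, so SibA is active.
Activator SibA is present, so *jovU* is transcribed.
→ *jovU* is ON in B.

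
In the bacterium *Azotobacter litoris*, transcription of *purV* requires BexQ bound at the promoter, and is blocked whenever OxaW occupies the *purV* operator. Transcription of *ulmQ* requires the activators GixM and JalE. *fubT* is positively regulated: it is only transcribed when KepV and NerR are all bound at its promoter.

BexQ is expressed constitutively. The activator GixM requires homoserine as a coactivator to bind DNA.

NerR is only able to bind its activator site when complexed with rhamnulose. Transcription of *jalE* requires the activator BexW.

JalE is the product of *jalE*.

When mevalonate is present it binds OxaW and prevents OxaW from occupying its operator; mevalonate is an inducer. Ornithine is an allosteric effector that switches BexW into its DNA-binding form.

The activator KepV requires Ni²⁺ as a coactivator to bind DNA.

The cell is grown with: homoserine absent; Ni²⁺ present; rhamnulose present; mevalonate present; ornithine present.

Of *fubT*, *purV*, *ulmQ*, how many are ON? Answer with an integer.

2

Ni²⁺ is present, so KepV is active.
Rhamnulose is present, so NerR is active.
No repressor is bound and KepV and NerR are active, so *fubT* is transcribed.
→ *fubT* is ON.
Mevalonate is present, so OxaW is inactive.
BexQ is produced constitutively and is active.
No repressor is bound and BexQ is active, so *purV* is transcribed.
→ *purV* is ON.
Homoserine is absent, so GixM is inactive.
Ornithine is present, so BexW is active.
No repressor is bound and BexW is active, so *jalE* is transcribed.
So JalE is produced and active.
Required activator GixM is absent, so *ulmQ* is not transcribed.
→ *ulmQ* is OFF.
2 of the 3 genes are transcribed.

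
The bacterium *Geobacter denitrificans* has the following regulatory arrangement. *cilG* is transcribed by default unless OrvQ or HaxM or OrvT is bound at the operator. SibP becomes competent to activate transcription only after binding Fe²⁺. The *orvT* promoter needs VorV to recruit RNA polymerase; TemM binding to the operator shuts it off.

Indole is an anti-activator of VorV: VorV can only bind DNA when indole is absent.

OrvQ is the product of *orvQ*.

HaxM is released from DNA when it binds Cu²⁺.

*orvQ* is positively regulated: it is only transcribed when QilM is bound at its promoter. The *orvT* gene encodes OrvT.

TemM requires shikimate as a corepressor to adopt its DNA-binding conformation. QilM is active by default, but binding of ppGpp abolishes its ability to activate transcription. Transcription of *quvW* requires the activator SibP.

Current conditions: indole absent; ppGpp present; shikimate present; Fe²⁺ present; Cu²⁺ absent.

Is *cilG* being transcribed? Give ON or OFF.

OFF

ppGpp is present, so QilM is inactive.
Required activator QilM is absent, so *orvQ* is not transcribed.
So OrvQ is not produced.
Cu²⁺ is absent, so HaxM is active.
Indole is absent, so VorV is active.
Shikimate is present, so TemM is active.
With repressor TemM bound, *orvT* is not transcribed.
So OrvT is not produced.
With repressor HaxM bound, *cilG* is not transcribed.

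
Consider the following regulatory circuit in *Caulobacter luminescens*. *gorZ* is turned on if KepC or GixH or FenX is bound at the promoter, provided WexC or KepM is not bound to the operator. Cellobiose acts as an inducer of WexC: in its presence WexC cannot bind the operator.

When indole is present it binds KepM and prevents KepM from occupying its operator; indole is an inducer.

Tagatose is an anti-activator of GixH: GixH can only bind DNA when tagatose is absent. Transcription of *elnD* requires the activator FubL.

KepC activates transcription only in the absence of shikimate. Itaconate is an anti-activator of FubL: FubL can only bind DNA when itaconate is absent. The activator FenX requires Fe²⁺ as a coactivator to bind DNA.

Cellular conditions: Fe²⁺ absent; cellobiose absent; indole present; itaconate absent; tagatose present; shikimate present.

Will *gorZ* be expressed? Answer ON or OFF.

Shikimate is present, so KepC is inactive.
Tagatose is present, so GixH is inactive.
Cellobiose is absent, so WexC is active.
Fe²⁺ is absent, so FenX is inactive.
Indole is present, so KepM is inactive.
With repressor WexC bound, *gorZ* is not transcribed.

OFF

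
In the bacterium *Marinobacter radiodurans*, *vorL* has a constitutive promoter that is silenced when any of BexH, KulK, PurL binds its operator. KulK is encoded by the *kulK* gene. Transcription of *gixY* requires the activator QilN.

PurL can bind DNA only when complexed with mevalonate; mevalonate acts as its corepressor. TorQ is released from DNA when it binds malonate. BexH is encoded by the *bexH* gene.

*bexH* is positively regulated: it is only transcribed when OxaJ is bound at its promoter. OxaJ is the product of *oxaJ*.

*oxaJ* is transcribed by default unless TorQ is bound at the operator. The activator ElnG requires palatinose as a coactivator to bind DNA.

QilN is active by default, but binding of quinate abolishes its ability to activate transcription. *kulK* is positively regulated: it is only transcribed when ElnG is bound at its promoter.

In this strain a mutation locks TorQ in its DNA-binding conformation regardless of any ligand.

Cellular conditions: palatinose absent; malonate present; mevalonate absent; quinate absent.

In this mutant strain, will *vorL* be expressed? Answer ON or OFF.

ON

TorQ is constitutively active in this strain.
With repressor TorQ bound, *oxaJ* is not transcribed.
So OxaJ is not produced.
Required activator OxaJ is absent, so *bexH* is not transcribed.
So BexH is not produced.
Palatinose is absent, so ElnG is inactive.
Required activator ElnG is absent, so *kulK* is not transcribed.
So KulK is not produced.
Mevalonate is absent, so PurL is inactive.
With no repressor bound, *vorL* is transcribed.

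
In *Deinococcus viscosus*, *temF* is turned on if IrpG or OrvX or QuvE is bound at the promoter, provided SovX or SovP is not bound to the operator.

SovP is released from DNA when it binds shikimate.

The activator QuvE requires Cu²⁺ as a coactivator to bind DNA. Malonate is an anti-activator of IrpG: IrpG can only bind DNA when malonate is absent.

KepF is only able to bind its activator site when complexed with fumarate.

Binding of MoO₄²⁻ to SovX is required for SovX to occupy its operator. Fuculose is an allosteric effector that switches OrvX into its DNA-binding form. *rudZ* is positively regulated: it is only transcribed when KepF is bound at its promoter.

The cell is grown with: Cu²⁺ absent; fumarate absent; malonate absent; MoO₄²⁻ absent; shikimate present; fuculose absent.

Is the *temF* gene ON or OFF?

ON

MoO₄²⁻ is absent, so SovX is inactive.
Malonate is absent, so IrpG is active.
Fuculose is absent, so OrvX is inactive.
Shikimate is present, so SovP is inactive.
Cu²⁺ is absent, so QuvE is inactive.
Activator IrpG is present, so *temF* is transcribed.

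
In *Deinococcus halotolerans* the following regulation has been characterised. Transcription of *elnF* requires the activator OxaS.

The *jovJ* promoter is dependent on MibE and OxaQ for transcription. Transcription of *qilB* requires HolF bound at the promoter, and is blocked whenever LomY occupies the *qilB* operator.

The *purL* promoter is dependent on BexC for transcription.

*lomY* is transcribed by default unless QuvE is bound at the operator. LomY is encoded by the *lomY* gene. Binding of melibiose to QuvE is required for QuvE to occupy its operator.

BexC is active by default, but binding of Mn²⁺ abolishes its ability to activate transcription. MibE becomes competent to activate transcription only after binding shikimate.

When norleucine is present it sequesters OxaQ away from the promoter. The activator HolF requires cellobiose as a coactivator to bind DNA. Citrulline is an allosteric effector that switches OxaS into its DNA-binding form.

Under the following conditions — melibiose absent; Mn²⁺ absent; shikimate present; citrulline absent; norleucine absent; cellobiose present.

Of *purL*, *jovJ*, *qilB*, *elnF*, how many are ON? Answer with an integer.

Mn²⁺ is absent, so BexC is active.
No repressor is bound and BexC is active, so *purL* is transcribed.
→ *purL* is ON.
Shikimate is present, so MibE is active.
Norleucine is absent, so OxaQ is active.
No repressor is bound and MibE and OxaQ are active, so *jovJ* is transcribed.
→ *jovJ* is ON.
Melibiose is absent, so QuvE is inactive.
With no repressor bound, *lomY* is transcribed.
So LomY is produced and active.
Cellobiose is present, so HolF is active.
With repressor LomY bound, *qilB* is not transcribed.
→ *qilB* is OFF.
Citrulline is absent, so OxaS is inactive.
Required activator OxaS is absent, so *elnF* is not transcribed.
→ *elnF* is OFF.
2 of the 4 genes are transcribed.

2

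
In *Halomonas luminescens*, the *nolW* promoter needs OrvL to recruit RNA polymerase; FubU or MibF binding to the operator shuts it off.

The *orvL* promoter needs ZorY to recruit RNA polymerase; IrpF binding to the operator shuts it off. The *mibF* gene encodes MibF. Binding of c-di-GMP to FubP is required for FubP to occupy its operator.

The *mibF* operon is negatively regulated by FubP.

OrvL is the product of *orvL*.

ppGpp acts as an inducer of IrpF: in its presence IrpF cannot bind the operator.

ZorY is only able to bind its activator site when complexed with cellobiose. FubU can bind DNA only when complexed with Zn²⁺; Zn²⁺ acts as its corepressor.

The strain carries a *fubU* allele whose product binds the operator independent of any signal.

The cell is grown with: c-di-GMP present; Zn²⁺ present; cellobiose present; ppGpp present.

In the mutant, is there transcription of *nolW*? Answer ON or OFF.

Cellobiose is present, so ZorY is active.
ppGpp is present, so IrpF is inactive.
No repressor is bound and ZorY is active, so *orvL* is transcribed.
So OrvL is produced and active.
FubU is constitutively active in this strain.
c-di-GMP is present, so FubP is active.
With repressor FubP bound, *mibF* is not transcribed.
So MibF is not produced.
With repressor FubU bound, *nolW* is not transcribed.

OFF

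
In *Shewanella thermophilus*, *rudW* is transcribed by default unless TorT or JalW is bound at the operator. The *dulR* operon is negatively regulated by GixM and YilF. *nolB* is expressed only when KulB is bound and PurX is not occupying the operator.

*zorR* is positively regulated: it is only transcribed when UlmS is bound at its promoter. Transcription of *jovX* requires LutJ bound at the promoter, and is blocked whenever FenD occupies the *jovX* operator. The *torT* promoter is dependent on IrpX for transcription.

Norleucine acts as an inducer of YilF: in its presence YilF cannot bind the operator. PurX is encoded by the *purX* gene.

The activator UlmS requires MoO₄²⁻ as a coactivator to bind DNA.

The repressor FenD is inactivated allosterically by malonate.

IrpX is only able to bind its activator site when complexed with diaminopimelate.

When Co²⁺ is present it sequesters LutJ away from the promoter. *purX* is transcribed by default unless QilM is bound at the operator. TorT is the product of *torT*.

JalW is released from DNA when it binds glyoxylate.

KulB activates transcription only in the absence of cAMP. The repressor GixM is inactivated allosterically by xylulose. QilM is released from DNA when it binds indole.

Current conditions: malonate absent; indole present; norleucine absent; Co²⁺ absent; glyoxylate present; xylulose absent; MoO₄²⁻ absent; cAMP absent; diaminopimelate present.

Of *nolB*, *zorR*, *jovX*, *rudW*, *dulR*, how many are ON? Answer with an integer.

0

Indole is present, so QilM is inactive.
With no repressor bound, *purX* is transcribed.
So PurX is produced and active.
cAMP is absent, so KulB is active.
With repressor PurX bound, *nolB* is not transcribed.
→ *nolB* is OFF.
MoO₄²⁻ is absent, so UlmS is inactive.
Required activator UlmS is absent, so *zorR* is not transcribed.
→ *zorR* is OFF.
Co²⁺ is absent, so LutJ is active.
Malonate is absent, so FenD is active.
With repressor FenD bound, *jovX* is not transcribed.
→ *jovX* is OFF.
Diaminopimelate is present, so IrpX is active.
No repressor is bound and IrpX is active, so *torT* is transcribed.
So TorT is produced and active.
Glyoxylate is present, so JalW is inactive.
With repressor TorT bound, *rudW* is not transcribed.
→ *rudW* is OFF.
Xylulose is absent, so GixM is active.
Norleucine is absent, so YilF is active.
With repressor GixM bound, *dulR* is not transcribed.
→ *dulR* is OFF.
0 of the 5 genes are transcribed.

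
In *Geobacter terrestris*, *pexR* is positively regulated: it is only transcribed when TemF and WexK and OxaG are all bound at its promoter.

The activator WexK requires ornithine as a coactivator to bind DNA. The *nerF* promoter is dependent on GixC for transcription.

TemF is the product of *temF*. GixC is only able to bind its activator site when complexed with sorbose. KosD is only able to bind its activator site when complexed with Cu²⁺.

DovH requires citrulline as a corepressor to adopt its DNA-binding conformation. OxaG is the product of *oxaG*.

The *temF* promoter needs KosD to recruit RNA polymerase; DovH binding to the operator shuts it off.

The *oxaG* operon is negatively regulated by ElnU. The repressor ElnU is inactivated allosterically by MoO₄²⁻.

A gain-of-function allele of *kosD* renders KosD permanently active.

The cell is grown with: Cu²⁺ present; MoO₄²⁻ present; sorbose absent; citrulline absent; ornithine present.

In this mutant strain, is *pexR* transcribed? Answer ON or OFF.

KosD is constitutively active in this strain.
Citrulline is absent, so DovH is inactive.
No repressor is bound and KosD is active, so *temF* is transcribed.
So TemF is produced and active.
Ornithine is present, so WexK is active.
MoO₄²⁻ is present, so ElnU is inactive.
With no repressor bound, *oxaG* is transcribed.
So OxaG is produced and active.
No repressor is bound and TemF and WexK and OxaG are active, so *pexR* is transcribed.

ON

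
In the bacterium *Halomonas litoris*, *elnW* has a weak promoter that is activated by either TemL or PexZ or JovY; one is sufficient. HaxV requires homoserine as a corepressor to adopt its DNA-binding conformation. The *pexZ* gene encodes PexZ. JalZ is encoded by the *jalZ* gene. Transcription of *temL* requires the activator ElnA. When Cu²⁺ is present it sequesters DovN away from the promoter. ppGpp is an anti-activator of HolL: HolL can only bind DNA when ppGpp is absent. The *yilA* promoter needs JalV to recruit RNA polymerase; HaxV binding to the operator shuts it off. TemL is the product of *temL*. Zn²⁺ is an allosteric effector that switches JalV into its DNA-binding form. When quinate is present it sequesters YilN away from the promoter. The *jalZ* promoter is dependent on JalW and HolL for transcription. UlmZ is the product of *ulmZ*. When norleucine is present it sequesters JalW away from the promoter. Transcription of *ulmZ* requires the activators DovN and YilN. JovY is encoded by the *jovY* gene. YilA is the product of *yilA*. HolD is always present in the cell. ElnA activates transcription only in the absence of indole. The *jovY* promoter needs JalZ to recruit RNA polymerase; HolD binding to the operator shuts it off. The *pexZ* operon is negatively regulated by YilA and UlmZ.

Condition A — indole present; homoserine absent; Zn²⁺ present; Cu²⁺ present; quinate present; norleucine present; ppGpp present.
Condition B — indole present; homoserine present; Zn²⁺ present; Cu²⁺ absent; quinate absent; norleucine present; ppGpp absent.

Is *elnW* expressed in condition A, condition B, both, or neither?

neither

Condition A:
Indole is present, so ElnA is inactive.
Required activator ElnA is absent, so *temL* is not transcribed.
So TemL is not produced.
Homoserine is absent, so HaxV is inactive.
Zn²⁺ is present, so JalV is active.
No repressor is bound and JalV is active, so *yilA* is transcribed.
So YilA is produced and active.
Cu²⁺ is present, so DovN is inactive.
Quinate is present, so YilN is inactive.
Required activator DovN is absent, so *ulmZ* is not transcribed.
So UlmZ is not produced.
With repressor YilA bound, *pexZ* is not transcribed.
So PexZ is not produced.
HolD is produced constitutively and is active.
Norleucine is present, so JalW is inactive.
ppGpp is present, so HolL is inactive.
Required activator JalW is absent, so *jalZ* is not transcribed.
So JalZ is not produced.
With repressor HolD bound, *jovY* is not transcribed.
So JovY is not produced.
No activator is available at the *elnW* promoter, so *elnW* is not transcribed.
→ *elnW* is OFF in A.
Condition B:
Indole is present, so ElnA is inactive.
Required activator ElnA is absent, so *temL* is not transcribed.
So TemL is not produced.
Homoserine is present, so HaxV is active.
Zn²⁺ is present, so JalV is active.
With repressor HaxV bound, *yilA* is not transcribed.
So YilA is not produced.
Cu²⁺ is absent, so DovN is active.
Quinate is absent, so YilN is active.
No repressor is bound and DovN and YilN are active, so *ulmZ* is transcribed.
So UlmZ is produced and active.
With repressor UlmZ bound, *pexZ* is not transcribed.
So PexZ is not produced.
HolD is produced constitutively and is active.
Norleucine is present, so JalW is inactive.
ppGpp is absent, so HolL is active.
Required activator JalW is absent, so *jalZ* is not transcribed.
So JalZ is not produced.
With repressor HolD bound, *jovY* is not transcribed.
So JovY is not produced.
No activator is available at the *elnW* promoter, so *elnW* is not transcribed.
→ *elnW* is OFF in B.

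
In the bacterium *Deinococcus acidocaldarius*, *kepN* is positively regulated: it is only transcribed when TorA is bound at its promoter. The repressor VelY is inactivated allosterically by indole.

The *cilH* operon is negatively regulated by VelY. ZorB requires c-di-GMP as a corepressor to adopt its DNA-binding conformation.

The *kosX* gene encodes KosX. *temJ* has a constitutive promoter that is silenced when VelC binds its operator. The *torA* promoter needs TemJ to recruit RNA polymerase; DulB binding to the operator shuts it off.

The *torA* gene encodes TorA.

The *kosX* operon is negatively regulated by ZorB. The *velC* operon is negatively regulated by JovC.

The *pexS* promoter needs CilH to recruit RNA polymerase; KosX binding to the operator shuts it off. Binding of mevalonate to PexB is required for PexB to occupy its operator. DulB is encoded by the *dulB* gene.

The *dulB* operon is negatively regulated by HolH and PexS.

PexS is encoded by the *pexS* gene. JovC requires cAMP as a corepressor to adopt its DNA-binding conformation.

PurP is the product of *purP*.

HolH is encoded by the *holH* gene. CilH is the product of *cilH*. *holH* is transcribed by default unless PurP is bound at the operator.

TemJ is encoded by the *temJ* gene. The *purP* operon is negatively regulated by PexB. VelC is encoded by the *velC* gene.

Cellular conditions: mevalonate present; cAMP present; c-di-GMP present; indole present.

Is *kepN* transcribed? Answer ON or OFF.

ON

Mevalonate is present, so PexB is active.
With repressor PexB bound, *purP* is not transcribed.
So PurP is not produced.
With no repressor bound, *holH* is transcribed.
So HolH is produced and active.
c-di-GMP is present, so ZorB is active.
With repressor ZorB bound, *kosX* is not transcribed.
So KosX is not produced.
Indole is present, so VelY is inactive.
With no repressor bound, *cilH* is transcribed.
So CilH is produced and active.
No repressor is bound and CilH is active, so *pexS* is transcribed.
So PexS is produced and active.
With repressor HolH bound, *dulB* is not transcribed.
So DulB is not produced.
cAMP is present, so JovC is active.
With repressor JovC bound, *velC* is not transcribed.
So VelC is not produced.
With no repressor bound, *temJ* is transcribed.
So TemJ is produced and active.
No repressor is bound and TemJ is active, so *torA* is transcribed.
So TorA is produced and active.
No repressor is bound and TorA is active, so *kepN* is transcribed.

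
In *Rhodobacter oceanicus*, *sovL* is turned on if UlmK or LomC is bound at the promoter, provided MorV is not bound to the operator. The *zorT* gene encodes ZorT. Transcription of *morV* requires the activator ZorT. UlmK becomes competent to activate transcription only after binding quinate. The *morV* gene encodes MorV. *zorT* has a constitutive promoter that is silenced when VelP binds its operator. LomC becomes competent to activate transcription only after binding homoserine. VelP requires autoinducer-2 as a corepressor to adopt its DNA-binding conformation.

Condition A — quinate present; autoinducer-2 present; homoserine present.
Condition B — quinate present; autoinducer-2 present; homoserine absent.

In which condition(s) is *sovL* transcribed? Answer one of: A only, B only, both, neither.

both

Condition A:
Quinate is present, so UlmK is active.
Autoinducer-2 is present, so VelP is active.
With repressor VelP bound, *zorT* is not transcribed.
So ZorT is not produced.
Required activator ZorT is absent, so *morV* is not transcribed.
So MorV is not produced.
Homoserine is present, so LomC is active.
Activator UlmK is present, so *sovL* is transcribed.
→ *sovL* is ON in A.
Condition B:
Quinate is present, so UlmK is active.
Autoinducer-2 is present, so VelP is active.
With repressor VelP bound, *zorT* is not transcribed.
So ZorT is not produced.
Required activator ZorT is absent, so *morV* is not transcribed.
So MorV is not produced.
Homoserine is absent, so LomC is inactive.
Activator UlmK is present, so *sovL* is transcribed.
→ *sovL* is ON in B.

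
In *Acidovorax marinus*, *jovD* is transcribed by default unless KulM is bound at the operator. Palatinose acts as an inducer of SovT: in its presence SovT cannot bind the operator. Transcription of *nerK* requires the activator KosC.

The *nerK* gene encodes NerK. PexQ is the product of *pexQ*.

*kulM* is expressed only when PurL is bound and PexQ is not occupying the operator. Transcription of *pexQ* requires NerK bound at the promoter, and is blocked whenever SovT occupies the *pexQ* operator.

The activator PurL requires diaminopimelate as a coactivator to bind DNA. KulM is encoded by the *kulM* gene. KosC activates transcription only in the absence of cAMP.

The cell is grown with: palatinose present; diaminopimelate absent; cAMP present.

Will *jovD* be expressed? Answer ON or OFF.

ON

cAMP is present, so KosC is inactive.
Required activator KosC is absent, so *nerK* is not transcribed.
So NerK is not produced.
Palatinose is present, so SovT is inactive.
Required activator NerK is absent, so *pexQ* is not transcribed.
So PexQ is not produced.
Diaminopimelate is absent, so PurL is inactive.
Required activator PurL is absent, so *kulM* is not transcribed.
So KulM is not produced.
With no repressor bound, *jovD* is transcribed.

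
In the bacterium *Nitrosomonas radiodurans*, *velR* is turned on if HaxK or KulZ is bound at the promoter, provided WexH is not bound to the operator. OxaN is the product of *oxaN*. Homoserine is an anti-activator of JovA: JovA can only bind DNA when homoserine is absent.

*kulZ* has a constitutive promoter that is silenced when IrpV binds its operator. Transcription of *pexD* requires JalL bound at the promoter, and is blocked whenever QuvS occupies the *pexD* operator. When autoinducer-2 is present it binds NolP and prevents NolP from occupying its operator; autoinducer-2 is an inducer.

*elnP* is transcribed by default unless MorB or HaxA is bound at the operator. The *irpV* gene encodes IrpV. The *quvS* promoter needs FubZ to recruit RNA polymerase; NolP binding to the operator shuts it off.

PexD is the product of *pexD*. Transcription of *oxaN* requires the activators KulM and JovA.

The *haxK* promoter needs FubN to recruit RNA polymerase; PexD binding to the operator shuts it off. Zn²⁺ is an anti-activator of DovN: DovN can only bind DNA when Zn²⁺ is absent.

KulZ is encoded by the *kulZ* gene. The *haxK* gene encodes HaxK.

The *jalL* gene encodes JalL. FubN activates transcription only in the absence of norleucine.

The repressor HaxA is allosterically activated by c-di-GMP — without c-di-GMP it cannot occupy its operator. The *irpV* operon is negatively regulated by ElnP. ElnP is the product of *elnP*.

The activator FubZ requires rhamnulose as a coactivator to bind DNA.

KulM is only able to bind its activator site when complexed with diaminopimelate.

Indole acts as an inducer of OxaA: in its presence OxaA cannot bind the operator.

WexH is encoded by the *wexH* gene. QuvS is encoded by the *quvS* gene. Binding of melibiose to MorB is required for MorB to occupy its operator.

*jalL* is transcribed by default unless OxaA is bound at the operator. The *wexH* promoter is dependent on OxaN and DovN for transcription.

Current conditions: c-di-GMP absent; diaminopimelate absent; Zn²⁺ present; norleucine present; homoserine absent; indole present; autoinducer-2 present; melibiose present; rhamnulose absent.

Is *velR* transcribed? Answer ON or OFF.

OFF

Diaminopimelate is absent, so KulM is inactive.
Homoserine is absent, so JovA is active.
Required activator KulM is absent, so *oxaN* is not transcribed.
So OxaN is not produced.
Zn²⁺ is present, so DovN is inactive.
Required activator OxaN is absent, so *wexH* is not transcribed.
So WexH is not produced.
Norleucine is present, so FubN is inactive.
Indole is present, so OxaA is inactive.
With no repressor bound, *jalL* is transcribed.
So JalL is produced and active.
Rhamnulose is absent, so FubZ is inactive.
Autoinducer-2 is present, so NolP is inactive.
Required activator FubZ is absent, so *quvS* is not transcribed.
So QuvS is not produced.
No repressor is bound and JalL is active, so *pexD* is transcribed.
So PexD is produced and active.
With repressor PexD bound, *haxK* is not transcribed.
So HaxK is not produced.
Melibiose is present, so MorB is active.
c-di-GMP is absent, so HaxA is inactive.
With repressor MorB bound, *elnP* is not transcribed.
So ElnP is not produced.
With no repressor bound, *irpV* is transcribed.
So IrpV is produced and active.
With repressor IrpV bound, *kulZ* is not transcribed.
So KulZ is not produced.
No activator is available at the *velR* promoter, so *velR* is not transcribed.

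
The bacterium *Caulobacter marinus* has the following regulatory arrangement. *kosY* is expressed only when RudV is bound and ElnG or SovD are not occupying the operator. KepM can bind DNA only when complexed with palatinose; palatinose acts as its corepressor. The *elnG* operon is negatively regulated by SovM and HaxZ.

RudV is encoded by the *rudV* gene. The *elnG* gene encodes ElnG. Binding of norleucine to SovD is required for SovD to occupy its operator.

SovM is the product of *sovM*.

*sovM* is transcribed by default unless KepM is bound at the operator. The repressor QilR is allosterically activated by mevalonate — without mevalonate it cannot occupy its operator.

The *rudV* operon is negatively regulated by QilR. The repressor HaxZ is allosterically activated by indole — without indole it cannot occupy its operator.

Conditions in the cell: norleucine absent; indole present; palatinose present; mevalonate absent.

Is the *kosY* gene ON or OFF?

ON

Palatinose is present, so KepM is active.
With repressor KepM bound, *sovM* is not transcribed.
So SovM is not produced.
Indole is present, so HaxZ is active.
With repressor HaxZ bound, *elnG* is not transcribed.
So ElnG is not produced.
Norleucine is absent, so SovD is inactive.
Mevalonate is absent, so QilR is inactive.
With no repressor bound, *rudV* is transcribed.
So RudV is produced and active.
No repressor is bound and RudV is active, so *kosY* is transcribed.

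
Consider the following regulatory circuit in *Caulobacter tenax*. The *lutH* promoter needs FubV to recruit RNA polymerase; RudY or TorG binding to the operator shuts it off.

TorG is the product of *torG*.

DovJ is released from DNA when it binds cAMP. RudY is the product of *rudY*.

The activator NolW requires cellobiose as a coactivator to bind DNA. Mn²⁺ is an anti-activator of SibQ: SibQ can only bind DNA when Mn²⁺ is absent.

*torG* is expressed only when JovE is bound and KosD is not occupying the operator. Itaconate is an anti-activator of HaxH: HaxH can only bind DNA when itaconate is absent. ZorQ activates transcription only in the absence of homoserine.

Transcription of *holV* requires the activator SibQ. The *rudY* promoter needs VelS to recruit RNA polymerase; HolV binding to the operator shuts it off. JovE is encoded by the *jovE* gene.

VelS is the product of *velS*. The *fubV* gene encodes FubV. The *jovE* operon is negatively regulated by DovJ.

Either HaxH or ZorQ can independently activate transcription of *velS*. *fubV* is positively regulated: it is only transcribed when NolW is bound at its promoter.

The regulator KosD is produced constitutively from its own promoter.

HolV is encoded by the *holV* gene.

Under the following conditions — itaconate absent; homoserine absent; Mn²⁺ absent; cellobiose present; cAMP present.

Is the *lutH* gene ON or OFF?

ON

Cellobiose is present, so NolW is active.
No repressor is bound and NolW is active, so *fubV* is transcribed.
So FubV is produced and active.
Mn²⁺ is absent, so SibQ is active.
No repressor is bound and SibQ is active, so *holV* is transcribed.
So HolV is produced and active.
Itaconate is absent, so HaxH is active.
Homoserine is absent, so ZorQ is active.
Activator HaxH is present, so *velS* is transcribed.
So VelS is produced and active.
With repressor HolV bound, *rudY* is not transcribed.
So RudY is not produced.
cAMP is present, so DovJ is inactive.
With no repressor bound, *jovE* is transcribed.
So JovE is produced and active.
KosD is produced constitutively and is active.
With repressor KosD bound, *torG* is not transcribed.
So TorG is not produced.
No repressor is bound and FubV is active, so *lutH* is transcribed.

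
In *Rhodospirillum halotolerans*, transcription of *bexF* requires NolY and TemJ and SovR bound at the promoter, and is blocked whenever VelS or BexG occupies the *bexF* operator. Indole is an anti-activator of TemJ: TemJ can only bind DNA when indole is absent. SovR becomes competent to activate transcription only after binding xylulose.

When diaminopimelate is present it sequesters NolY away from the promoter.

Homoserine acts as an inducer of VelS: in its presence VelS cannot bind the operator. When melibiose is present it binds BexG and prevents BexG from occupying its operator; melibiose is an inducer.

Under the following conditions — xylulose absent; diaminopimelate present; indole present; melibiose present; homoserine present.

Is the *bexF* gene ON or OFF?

Diaminopimelate is present, so NolY is inactive.
Indole is present, so TemJ is inactive.
Homoserine is present, so VelS is inactive.
Xylulose is absent, so SovR is inactive.
Melibiose is present, so BexG is inactive.
Required activator NolY is absent, so *bexF* is not transcribed.

OFF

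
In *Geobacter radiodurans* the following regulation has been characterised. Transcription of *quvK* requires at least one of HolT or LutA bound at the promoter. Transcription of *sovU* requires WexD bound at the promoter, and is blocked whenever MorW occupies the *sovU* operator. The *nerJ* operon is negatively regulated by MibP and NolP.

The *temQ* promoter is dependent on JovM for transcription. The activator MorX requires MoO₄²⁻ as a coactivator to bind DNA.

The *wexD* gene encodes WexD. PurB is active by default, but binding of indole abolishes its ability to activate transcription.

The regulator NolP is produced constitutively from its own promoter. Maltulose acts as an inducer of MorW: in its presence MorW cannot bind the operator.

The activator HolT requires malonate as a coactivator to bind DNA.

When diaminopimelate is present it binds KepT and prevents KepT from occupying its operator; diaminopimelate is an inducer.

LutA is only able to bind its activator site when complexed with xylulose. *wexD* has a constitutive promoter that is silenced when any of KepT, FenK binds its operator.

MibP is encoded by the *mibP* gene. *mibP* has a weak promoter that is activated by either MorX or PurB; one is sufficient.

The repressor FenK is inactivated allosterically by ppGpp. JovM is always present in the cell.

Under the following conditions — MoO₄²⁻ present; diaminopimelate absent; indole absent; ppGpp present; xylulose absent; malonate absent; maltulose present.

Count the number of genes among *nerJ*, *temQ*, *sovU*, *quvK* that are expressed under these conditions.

MoO₄²⁻ is present, so MorX is active.
Indole is absent, so PurB is active.
Activator MorX is present, so *mibP* is transcribed.
So MibP is produced and active.
NolP is produced constitutively and is active.
With repressor MibP bound, *nerJ* is not transcribed.
→ *nerJ* is OFF.
JovM is produced constitutively and is active.
No repressor is bound and JovM is active, so *temQ* is transcribed.
→ *temQ* is ON.
Diaminopimelate is absent, so KepT is active.
ppGpp is present, so FenK is inactive.
With repressor KepT bound, *wexD* is not transcribed.
So WexD is not produced.
Maltulose is present, so MorW is inactive.
Required activator WexD is absent, so *sovU* is not transcribed.
→ *sovU* is OFF.
Malonate is absent, so HolT is inactive.
Xylulose is absent, so LutA is inactive.
No activator is available at the *quvK* promoter, so *quvK* is not transcribed.
→ *quvK* is OFF.
1 of the 4 genes is transcribed.

1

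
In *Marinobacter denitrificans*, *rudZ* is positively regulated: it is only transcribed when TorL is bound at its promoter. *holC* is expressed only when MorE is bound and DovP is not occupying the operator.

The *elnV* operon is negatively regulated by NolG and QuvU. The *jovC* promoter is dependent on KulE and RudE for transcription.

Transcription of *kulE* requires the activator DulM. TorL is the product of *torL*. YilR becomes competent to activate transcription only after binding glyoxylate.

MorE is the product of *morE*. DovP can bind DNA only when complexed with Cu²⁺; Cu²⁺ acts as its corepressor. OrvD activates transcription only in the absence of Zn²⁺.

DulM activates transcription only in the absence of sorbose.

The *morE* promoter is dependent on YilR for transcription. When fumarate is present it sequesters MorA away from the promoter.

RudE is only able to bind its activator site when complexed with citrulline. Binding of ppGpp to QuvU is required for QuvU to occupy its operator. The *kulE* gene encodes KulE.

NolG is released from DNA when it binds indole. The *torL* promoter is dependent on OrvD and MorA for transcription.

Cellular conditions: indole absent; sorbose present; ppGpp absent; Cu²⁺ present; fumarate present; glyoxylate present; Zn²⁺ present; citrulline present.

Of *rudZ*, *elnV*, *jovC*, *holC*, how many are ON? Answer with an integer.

0

Zn²⁺ is present, so OrvD is inactive.
Fumarate is present, so MorA is inactive.
Required activator OrvD is absent, so *torL* is not transcribed.
So TorL is not produced.
Required activator TorL is absent, so *rudZ* is not transcribed.
→ *rudZ* is OFF.
Indole is absent, so NolG is active.
ppGpp is absent, so QuvU is inactive.
With repressor NolG bound, *elnV* is not transcribed.
→ *elnV* is OFF.
Sorbose is present, so DulM is inactive.
Required activator DulM is absent, so *kulE* is not transcribed.
So KulE is not produced.
Citrulline is present, so RudE is active.
Required activator KulE is absent, so *jovC* is not transcribed.
→ *jovC* is OFF.
Cu²⁺ is present, so DovP is active.
Glyoxylate is present, so YilR is active.
No repressor is bound and YilR is active, so *morE* is transcribed.
So MorE is produced and active.
With repressor DovP bound, *holC* is not transcribed.
→ *holC* is OFF.
0 of the 4 genes are transcribed.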